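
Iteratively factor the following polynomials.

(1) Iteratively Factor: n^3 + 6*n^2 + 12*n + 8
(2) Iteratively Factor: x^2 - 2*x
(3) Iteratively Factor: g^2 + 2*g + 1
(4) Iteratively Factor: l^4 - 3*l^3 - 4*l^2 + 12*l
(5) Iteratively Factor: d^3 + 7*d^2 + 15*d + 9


(1) = (n + 2)*(n^2 + 4*n + 4) = (n + 2)^2*(n + 2)
(2) = (x)*(x - 2)
(3) = (g + 1)*(g + 1)
(4) = (l + 2)*(l^3 - 5*l^2 + 6*l) = (l - 3)*(l + 2)*(l^2 - 2*l) = (l - 3)*(l - 2)*(l + 2)*(l)
(5) = (d + 3)*(d^2 + 4*d + 3) = (d + 3)^2*(d + 1)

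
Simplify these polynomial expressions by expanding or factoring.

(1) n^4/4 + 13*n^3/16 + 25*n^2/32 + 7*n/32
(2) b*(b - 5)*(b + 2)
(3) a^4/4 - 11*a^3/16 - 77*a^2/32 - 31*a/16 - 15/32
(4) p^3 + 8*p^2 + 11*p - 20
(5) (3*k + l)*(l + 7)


(1) = n*(n/4 + 1/4)*(n + 1/2)*(n + 7/4)
(2) = b^3 - 3*b^2 - 10*b
(3) = (a/4 + 1/4)*(a - 5)*(a + 1/2)*(a + 3/4)
(4) = (p - 1)*(p + 4)*(p + 5)
(5) = 3*k*l + 21*k + l^2 + 7*l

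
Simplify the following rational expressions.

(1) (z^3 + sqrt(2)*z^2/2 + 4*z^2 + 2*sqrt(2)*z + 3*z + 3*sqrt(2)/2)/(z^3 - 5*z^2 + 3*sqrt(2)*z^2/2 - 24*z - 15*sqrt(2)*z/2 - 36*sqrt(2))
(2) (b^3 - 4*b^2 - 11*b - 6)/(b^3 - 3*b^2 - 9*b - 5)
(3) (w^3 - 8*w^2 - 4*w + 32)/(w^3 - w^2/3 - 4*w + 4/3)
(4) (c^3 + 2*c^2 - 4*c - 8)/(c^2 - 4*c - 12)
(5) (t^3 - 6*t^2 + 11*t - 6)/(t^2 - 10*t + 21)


(1) = (4*z^2 + z*(2*sqrt(2) + 4) + 2*sqrt(2))/(4*z^2 + z*(-32 + 6*sqrt(2)) - 48*sqrt(2))
(2) = (b - 6)/(b - 5)
(3) = (3*w - 24)/(3*w - 1)
(4) = (c^2 - 4)/(c - 6)
(5) = (t^2 - 3*t + 2)/(t - 7)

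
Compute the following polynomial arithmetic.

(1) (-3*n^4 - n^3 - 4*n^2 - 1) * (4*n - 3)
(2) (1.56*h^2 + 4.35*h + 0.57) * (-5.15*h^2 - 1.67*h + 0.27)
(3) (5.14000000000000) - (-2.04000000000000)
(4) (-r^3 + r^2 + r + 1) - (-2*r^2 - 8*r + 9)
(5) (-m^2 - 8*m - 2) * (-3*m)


(1) = -12*n^5 + 5*n^4 - 13*n^3 + 12*n^2 - 4*n + 3
(2) = -8.034*h^4 - 25.0077*h^3 - 9.7788*h^2 + 0.2226*h + 0.1539
(3) = 7.18000000000000
(4) = -r^3 + 3*r^2 + 9*r - 8
(5) = 3*m^3 + 24*m^2 + 6*m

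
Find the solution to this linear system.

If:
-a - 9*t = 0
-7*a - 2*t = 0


Then:
a = 0
t = 0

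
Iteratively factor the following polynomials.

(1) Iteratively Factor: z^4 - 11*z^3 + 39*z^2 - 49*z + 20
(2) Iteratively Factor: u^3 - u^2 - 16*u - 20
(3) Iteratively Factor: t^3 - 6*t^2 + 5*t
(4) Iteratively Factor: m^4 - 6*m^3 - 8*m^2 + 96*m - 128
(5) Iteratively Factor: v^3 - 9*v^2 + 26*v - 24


(1) = (z - 1)*(z^3 - 10*z^2 + 29*z - 20) = (z - 1)^2*(z^2 - 9*z + 20) = (z - 4)*(z - 1)^2*(z - 5)
(2) = (u - 5)*(u^2 + 4*u + 4) = (u - 5)*(u + 2)*(u + 2)
(3) = (t - 1)*(t^2 - 5*t) = t*(t - 1)*(t - 5)
(4) = (m - 4)*(m^3 - 2*m^2 - 16*m + 32) = (m - 4)*(m + 4)*(m^2 - 6*m + 8) = (m - 4)*(m - 2)*(m + 4)*(m - 4)
(5) = (v - 2)*(v^2 - 7*v + 12) = (v - 4)*(v - 2)*(v - 3)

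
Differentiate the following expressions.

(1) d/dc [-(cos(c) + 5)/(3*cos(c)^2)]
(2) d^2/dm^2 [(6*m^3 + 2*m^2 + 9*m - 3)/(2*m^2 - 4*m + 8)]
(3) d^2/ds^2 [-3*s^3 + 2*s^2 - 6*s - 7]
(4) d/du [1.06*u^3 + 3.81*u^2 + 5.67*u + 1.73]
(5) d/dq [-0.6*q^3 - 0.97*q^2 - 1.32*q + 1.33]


(1) = -(cos(c) + 10)*sin(c)/(3*cos(c)^3)
(2) = (13*m^3 - 177*m^2 + 198*m + 104)/(m^6 - 6*m^5 + 24*m^4 - 56*m^3 + 96*m^2 - 96*m + 64)
(3) = 4 - 18*s
(4) = 3.18*u^2 + 7.62*u + 5.67
(5) = -1.8*q^2 - 1.94*q - 1.32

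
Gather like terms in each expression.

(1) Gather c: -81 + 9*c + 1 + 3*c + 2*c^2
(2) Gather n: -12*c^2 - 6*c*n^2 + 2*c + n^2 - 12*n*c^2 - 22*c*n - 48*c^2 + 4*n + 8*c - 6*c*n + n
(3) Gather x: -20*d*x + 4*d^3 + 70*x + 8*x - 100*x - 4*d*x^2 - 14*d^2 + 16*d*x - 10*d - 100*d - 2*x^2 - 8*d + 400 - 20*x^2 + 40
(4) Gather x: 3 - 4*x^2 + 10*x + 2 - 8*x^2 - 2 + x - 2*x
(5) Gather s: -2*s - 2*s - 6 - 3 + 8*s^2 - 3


(1) = 2*c^2 + 12*c - 80
(2) = -60*c^2 + 10*c + n^2*(1 - 6*c) + n*(-12*c^2 - 28*c + 5)
(3) = 4*d^3 - 14*d^2 - 118*d + x^2*(-4*d - 22) + x*(-4*d - 22) + 440
(4) = -12*x^2 + 9*x + 3
(5) = 8*s^2 - 4*s - 12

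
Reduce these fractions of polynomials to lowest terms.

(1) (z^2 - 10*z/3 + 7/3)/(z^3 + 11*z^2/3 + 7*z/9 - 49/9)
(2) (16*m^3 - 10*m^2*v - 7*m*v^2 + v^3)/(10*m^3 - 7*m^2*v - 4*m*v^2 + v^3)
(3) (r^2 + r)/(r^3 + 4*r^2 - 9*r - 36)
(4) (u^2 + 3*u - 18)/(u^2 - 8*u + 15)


(1) = (9*z - 21)/(9*z^2 + 42*z + 49)
(2) = (-8*m + v)/(-5*m + v)
(3) = (r^2 + r)/(r^3 + 4*r^2 - 9*r - 36)
(4) = (u + 6)/(u - 5)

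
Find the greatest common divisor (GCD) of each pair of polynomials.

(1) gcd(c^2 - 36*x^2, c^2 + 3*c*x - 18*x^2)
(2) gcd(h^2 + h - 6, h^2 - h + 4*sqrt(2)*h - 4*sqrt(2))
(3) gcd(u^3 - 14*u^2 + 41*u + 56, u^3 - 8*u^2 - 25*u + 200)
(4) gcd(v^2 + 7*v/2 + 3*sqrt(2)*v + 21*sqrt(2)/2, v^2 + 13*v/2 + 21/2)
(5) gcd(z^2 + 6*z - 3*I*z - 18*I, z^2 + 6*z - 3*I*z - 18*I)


(1) = c + 6*x
(2) = gcd((h - 2)*(h + 3), (h - 1)*(h + 4*sqrt(2))) = 1
(3) = u - 8
(4) = v + 7/2
(5) = gcd((z + 6)*(z - 3*I), (z + 6)*(z - 3*I)) = z^2 + z*(6 - 3*I) - 18*I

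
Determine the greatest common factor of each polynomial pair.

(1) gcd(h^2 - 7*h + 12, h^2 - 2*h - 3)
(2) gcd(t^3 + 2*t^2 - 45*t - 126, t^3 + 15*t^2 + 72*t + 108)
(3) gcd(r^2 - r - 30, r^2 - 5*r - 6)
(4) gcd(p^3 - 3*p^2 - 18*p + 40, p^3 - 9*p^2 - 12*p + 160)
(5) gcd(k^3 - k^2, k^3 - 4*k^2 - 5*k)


(1) = h - 3
(2) = t^2 + 9*t + 18
(3) = r - 6
(4) = gcd((p - 5)*(p - 2)*(p + 4), (p - 8)*(p - 5)*(p + 4)) = p^2 - p - 20
(5) = gcd(k^2*(k - 1), k*(k - 5)*(k + 1)) = k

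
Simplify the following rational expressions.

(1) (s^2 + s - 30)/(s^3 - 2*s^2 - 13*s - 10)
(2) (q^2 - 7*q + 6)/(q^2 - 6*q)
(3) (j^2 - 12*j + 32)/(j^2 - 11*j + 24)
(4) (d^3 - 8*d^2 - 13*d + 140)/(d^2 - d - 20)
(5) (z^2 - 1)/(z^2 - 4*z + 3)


(1) = (s + 6)/(s^2 + 3*s + 2)
(2) = (q - 1)/q
(3) = (j - 4)/(j - 3)
(4) = d - 7
(5) = (z + 1)/(z - 3)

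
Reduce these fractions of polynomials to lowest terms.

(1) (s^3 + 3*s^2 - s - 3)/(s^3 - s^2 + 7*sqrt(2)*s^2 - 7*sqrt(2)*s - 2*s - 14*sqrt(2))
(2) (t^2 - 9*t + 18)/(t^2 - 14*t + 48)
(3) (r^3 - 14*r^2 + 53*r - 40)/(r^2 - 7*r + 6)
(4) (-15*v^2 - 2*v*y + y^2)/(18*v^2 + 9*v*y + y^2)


(1) = (s^2 + 2*s - 3)/(s^2 + s*(-2 + 7*sqrt(2)) - 14*sqrt(2))
(2) = (t - 3)/(t - 8)
(3) = (r^2 - 13*r + 40)/(r - 6)
(4) = (-5*v + y)/(6*v + y)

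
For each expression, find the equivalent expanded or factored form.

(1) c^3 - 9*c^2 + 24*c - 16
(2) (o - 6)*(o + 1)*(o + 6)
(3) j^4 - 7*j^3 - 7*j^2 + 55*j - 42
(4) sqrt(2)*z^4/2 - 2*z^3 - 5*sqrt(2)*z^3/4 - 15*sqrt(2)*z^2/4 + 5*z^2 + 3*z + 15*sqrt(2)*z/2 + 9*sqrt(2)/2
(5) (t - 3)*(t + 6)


(1) = (c - 4)^2*(c - 1)
(2) = o^3 + o^2 - 36*o - 36
(3) = (j - 7)*(j - 2)*(j - 1)*(j + 3)
(4) = (z - 3)*(z + 1/2)*(z - 3*sqrt(2))*(sqrt(2)*z/2 + 1)
(5) = t^2 + 3*t - 18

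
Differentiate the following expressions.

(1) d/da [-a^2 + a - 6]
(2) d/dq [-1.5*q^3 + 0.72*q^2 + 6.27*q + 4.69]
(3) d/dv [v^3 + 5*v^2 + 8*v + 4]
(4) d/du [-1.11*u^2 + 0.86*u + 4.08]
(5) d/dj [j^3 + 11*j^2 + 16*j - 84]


(1) = 1 - 2*a
(2) = -4.5*q^2 + 1.44*q + 6.27
(3) = 3*v^2 + 10*v + 8
(4) = 0.86 - 2.22*u
(5) = 3*j^2 + 22*j + 16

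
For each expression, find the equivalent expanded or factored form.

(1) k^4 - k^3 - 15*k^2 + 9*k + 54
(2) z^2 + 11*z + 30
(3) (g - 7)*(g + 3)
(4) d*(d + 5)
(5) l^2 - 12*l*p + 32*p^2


(1) = (k - 3)^2*(k + 2)*(k + 3)
(2) = (z + 5)*(z + 6)
(3) = g^2 - 4*g - 21
(4) = d^2 + 5*d
(5) = (l - 8*p)*(l - 4*p)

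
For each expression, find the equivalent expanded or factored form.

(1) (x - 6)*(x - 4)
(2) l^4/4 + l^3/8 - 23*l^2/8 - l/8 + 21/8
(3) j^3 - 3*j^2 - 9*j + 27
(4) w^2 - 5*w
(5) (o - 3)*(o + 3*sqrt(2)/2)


(1) = x^2 - 10*x + 24
(2) = (l/4 + 1/4)*(l - 3)*(l - 1)*(l + 7/2)
(3) = (j - 3)^2*(j + 3)
(4) = w*(w - 5)
(5) = o^2 - 3*o + 3*sqrt(2)*o/2 - 9*sqrt(2)/2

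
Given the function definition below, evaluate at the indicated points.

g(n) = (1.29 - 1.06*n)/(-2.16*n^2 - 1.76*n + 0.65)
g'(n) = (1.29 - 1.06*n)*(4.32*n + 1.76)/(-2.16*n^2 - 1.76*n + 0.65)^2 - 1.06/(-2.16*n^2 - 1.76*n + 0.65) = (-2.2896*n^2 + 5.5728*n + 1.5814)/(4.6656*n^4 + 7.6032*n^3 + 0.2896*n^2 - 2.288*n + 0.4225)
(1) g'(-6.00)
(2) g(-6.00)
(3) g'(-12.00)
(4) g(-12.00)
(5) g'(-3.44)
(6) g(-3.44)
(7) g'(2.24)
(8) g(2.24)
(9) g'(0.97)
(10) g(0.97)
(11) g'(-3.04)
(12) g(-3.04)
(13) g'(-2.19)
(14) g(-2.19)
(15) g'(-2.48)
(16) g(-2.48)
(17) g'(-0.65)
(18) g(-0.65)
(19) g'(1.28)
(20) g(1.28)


(1) = -0.03
(2) = -0.11
(3) = -0.00
(4) = -0.05
(5) = -0.13
(6) = -0.26
(7) = 0.01
(8) = 0.08
(9) = 0.51
(10) = -0.08
(11) = -0.19
(12) = -0.32
(13) = -0.63
(14) = -0.62
(15) = -0.38
(16) = -0.47
(17) = -3.87
(18) = 2.25
(19) = 0.19
(20) = 0.01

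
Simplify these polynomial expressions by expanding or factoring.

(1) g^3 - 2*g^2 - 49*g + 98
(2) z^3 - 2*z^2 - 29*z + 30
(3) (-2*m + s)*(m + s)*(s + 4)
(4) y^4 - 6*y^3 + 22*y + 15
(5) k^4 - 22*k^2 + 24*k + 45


(1) = (g - 7)*(g - 2)*(g + 7)
(2) = (z - 6)*(z - 1)*(z + 5)
(3) = -2*m^2*s - 8*m^2 - m*s^2 - 4*m*s + s^3 + 4*s^2
(4) = (y - 5)*(y - 3)*(y + 1)^2
(5) = (k - 3)^2*(k + 1)*(k + 5)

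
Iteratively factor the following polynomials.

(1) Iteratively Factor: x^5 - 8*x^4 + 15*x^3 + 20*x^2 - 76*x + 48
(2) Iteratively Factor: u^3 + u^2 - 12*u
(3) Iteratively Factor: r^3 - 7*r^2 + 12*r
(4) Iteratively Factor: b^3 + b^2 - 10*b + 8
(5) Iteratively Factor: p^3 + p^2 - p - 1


(1) = (x - 3)*(x^4 - 5*x^3 + 20*x - 16) = (x - 3)*(x - 1)*(x^3 - 4*x^2 - 4*x + 16) = (x - 3)*(x - 2)*(x - 1)*(x^2 - 2*x - 8) = (x - 4)*(x - 3)*(x - 2)*(x - 1)*(x + 2)
(2) = (u)*(u^2 + u - 12) = u*(u - 3)*(u + 4)
(3) = (r - 4)*(r^2 - 3*r) = r*(r - 4)*(r - 3)
(4) = (b - 1)*(b^2 + 2*b - 8) = (b - 2)*(b - 1)*(b + 4)
(5) = (p + 1)*(p^2 - 1) = (p + 1)^2*(p - 1)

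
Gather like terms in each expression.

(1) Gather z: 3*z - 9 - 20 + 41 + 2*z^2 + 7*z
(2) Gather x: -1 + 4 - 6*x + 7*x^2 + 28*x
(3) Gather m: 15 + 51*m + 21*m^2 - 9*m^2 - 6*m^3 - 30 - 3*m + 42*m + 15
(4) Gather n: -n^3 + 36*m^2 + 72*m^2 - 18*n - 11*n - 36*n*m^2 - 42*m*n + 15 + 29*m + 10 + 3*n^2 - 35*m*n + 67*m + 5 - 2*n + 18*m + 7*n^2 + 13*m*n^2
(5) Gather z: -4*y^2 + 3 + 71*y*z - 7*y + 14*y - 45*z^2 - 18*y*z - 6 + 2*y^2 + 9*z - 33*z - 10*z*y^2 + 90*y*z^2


(1) = 2*z^2 + 10*z + 12
(2) = 7*x^2 + 22*x + 3
(3) = -6*m^3 + 12*m^2 + 90*m
(4) = 108*m^2 + 114*m - n^3 + n^2*(13*m + 10) + n*(-36*m^2 - 77*m - 31) + 30
(5) = -2*y^2 + 7*y + z^2*(90*y - 45) + z*(-10*y^2 + 53*y - 24) - 3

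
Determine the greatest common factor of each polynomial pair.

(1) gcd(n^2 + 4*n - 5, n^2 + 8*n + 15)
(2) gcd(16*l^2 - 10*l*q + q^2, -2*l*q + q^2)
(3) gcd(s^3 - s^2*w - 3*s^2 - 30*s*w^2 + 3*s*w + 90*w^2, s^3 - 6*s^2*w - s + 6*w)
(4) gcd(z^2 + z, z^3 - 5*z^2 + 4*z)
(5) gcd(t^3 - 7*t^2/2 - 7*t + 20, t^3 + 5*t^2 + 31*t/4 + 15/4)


(1) = n + 5
(2) = -2*l + q
(3) = gcd((s - 3)*(s - 6*w)*(s + 5*w), (s - 1)*(s + 1)*(s - 6*w)) = s - 6*w
(4) = gcd(z*(z + 1), z*(z - 4)*(z - 1)) = z
(5) = t + 5/2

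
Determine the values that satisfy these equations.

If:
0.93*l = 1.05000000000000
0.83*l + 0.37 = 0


Then:
No Solution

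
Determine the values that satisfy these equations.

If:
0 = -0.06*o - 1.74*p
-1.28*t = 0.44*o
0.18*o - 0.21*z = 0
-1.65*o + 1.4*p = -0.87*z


Then:
o = 0.00
p = 0.00
t = 0.00
z = 0.00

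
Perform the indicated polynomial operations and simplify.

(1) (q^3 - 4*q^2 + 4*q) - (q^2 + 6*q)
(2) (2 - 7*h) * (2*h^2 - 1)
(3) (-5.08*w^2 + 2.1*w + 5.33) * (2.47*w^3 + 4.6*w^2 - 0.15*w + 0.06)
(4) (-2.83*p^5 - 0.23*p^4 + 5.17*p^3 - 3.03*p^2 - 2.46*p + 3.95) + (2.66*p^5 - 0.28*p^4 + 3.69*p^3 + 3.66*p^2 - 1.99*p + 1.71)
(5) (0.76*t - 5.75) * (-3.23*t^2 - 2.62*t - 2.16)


(1) = q^3 - 5*q^2 - 2*q
(2) = -14*h^3 + 4*h^2 + 7*h - 2
(3) = -12.5476*w^5 - 18.181*w^4 + 23.5871*w^3 + 23.8982*w^2 - 0.6735*w + 0.3198
(4) = -0.17*p^5 - 0.51*p^4 + 8.86*p^3 + 0.63*p^2 - 4.45*p + 5.66
(5) = -2.4548*t^3 + 16.5813*t^2 + 13.4234*t + 12.42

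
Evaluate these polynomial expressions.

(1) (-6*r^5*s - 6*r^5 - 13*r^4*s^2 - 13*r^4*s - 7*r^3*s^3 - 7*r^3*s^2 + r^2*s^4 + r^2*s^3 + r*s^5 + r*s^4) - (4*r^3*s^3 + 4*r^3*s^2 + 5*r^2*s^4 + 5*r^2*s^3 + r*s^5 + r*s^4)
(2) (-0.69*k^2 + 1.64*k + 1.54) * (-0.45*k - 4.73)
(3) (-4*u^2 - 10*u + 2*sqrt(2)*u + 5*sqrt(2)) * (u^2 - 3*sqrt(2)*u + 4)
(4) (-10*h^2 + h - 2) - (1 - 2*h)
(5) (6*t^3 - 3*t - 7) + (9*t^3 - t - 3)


(1) = -6*r^5*s - 6*r^5 - 13*r^4*s^2 - 13*r^4*s - 11*r^3*s^3 - 11*r^3*s^2 - 4*r^2*s^4 - 4*r^2*s^3
(2) = 0.3105*k^3 + 2.5257*k^2 - 8.4502*k - 7.2842
(3) = -4*u^4 - 10*u^3 + 14*sqrt(2)*u^3 - 28*u^2 + 35*sqrt(2)*u^2 - 70*u + 8*sqrt(2)*u + 20*sqrt(2)
(4) = -10*h^2 + 3*h - 3
(5) = 15*t^3 - 4*t - 10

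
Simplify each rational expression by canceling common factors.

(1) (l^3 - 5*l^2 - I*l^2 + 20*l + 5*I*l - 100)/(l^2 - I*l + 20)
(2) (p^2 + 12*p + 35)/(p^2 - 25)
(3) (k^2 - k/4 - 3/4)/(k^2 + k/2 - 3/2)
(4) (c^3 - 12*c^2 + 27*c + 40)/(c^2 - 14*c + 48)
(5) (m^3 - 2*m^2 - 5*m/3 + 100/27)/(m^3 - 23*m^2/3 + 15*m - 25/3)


(1) = l - 5
(2) = (p + 7)/(p - 5)
(3) = (4*k + 3)/(4*k + 6)
(4) = (c^2 - 4*c - 5)/(c - 6)
(5) = (9*m^2 - 3*m - 20)/(9*m^2 - 54*m + 45)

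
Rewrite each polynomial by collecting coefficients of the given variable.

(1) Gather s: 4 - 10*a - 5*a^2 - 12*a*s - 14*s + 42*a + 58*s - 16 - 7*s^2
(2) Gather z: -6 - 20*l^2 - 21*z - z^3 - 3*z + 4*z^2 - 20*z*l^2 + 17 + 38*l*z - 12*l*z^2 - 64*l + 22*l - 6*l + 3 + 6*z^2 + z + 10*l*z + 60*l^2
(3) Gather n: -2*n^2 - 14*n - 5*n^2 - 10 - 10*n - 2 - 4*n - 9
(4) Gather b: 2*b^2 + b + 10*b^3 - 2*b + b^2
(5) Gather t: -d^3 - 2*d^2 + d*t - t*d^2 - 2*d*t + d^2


(1) = -5*a^2 + 32*a - 7*s^2 + s*(44 - 12*a) - 12
(2) = 40*l^2 - 48*l - z^3 + z^2*(10 - 12*l) + z*(-20*l^2 + 48*l - 23) + 14
(3) = -7*n^2 - 28*n - 21
(4) = 10*b^3 + 3*b^2 - b
(5) = -d^3 - d^2 + t*(-d^2 - d)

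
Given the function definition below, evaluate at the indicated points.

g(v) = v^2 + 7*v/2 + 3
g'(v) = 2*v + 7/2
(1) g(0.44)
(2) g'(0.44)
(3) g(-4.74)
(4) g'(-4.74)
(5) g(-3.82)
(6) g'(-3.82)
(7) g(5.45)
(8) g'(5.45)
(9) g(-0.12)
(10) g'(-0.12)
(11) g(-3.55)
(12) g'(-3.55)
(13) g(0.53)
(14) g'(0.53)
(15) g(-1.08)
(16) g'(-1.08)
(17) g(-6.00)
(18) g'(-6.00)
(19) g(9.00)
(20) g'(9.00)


(1) = 4.73
(2) = 4.38
(3) = 8.88
(4) = -5.98
(5) = 4.22
(6) = -4.14
(7) = 51.78
(8) = 14.40
(9) = 2.59
(10) = 3.26
(11) = 3.18
(12) = -3.60
(13) = 5.14
(14) = 4.56
(15) = 0.39
(16) = 1.34
(17) = 18.00
(18) = -8.50
(19) = 115.50
(20) = 21.50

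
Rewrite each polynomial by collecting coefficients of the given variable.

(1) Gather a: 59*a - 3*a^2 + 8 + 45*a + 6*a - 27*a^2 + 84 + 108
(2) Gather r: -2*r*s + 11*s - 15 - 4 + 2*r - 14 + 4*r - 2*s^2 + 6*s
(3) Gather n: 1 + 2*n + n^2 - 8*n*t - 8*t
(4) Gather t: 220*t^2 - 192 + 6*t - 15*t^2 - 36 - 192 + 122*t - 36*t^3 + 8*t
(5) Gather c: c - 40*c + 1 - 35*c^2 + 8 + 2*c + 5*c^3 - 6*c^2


(1) = -30*a^2 + 110*a + 200
(2) = r*(6 - 2*s) - 2*s^2 + 17*s - 33
(3) = n^2 + n*(2 - 8*t) - 8*t + 1
(4) = -36*t^3 + 205*t^2 + 136*t - 420
(5) = 5*c^3 - 41*c^2 - 37*c + 9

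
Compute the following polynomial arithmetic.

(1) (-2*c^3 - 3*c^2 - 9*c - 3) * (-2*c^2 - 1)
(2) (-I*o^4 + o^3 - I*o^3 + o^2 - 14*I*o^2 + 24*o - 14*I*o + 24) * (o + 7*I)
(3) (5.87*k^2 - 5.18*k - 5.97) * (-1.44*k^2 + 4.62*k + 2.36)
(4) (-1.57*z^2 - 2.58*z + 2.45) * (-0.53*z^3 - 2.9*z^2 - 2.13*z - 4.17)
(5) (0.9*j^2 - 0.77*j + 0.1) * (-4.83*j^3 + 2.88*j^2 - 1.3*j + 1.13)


(1) = 4*c^5 + 6*c^4 + 20*c^3 + 9*c^2 + 9*c + 3
(2) = -I*o^5 + 8*o^4 - I*o^4 + 8*o^3 - 7*I*o^3 + 122*o^2 - 7*I*o^2 + 122*o + 168*I*o + 168*I
(3) = -8.4528*k^4 + 34.5786*k^3 - 1.4816*k^2 - 39.8062*k - 14.0892
(4) = 0.8321*z^5 + 5.9204*z^4 + 9.5276*z^3 + 4.9373*z^2 + 5.5401*z - 10.2165
(5) = -4.347*j^5 + 6.3111*j^4 - 3.8706*j^3 + 2.306*j^2 - 1.0001*j + 0.113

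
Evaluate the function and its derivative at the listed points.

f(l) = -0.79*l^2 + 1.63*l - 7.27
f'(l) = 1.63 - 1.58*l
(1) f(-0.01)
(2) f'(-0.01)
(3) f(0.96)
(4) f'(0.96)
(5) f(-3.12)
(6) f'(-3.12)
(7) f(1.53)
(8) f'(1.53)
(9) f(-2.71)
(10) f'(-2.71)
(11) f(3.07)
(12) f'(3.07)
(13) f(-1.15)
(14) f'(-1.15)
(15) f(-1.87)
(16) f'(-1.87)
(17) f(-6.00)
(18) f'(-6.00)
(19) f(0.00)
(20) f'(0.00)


(1) = -7.29
(2) = 1.65
(3) = -6.43
(4) = 0.11
(5) = -20.05
(6) = 6.56
(7) = -6.63
(8) = -0.79
(9) = -17.49
(10) = 5.91
(11) = -9.71
(12) = -3.22
(13) = -10.19
(14) = 3.45
(15) = -13.08
(16) = 4.58
(17) = -45.49
(18) = 11.11
(19) = -7.27
(20) = 1.63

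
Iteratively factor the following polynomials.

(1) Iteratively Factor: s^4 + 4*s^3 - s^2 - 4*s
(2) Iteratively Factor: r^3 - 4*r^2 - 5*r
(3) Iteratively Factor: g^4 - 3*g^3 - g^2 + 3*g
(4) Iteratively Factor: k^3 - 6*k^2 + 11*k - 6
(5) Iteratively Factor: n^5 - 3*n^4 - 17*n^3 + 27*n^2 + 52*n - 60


(1) = (s + 1)*(s^3 + 3*s^2 - 4*s) = s*(s + 1)*(s^2 + 3*s - 4) = s*(s - 1)*(s + 1)*(s + 4)
(2) = (r + 1)*(r^2 - 5*r) = r*(r + 1)*(r - 5)
(3) = (g)*(g^3 - 3*g^2 - g + 3) = g*(g - 3)*(g^2 - 1) = g*(g - 3)*(g - 1)*(g + 1)
(4) = (k - 3)*(k^2 - 3*k + 2) = (k - 3)*(k - 1)*(k - 2)
(5) = (n - 2)*(n^4 - n^3 - 19*n^2 - 11*n + 30) = (n - 5)*(n - 2)*(n^3 + 4*n^2 + n - 6) = (n - 5)*(n - 2)*(n + 3)*(n^2 + n - 2) = (n - 5)*(n - 2)*(n - 1)*(n + 3)*(n + 2)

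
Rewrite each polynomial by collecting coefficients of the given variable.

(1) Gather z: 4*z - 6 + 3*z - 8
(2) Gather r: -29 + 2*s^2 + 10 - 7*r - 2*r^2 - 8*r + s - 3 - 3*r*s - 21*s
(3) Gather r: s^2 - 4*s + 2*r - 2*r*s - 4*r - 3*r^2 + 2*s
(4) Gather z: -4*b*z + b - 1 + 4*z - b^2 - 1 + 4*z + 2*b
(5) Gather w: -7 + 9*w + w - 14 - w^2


(1) = 7*z - 14
(2) = -2*r^2 + r*(-3*s - 15) + 2*s^2 - 20*s - 22
(3) = -3*r^2 + r*(-2*s - 2) + s^2 - 2*s
(4) = -b^2 + 3*b + z*(8 - 4*b) - 2
(5) = -w^2 + 10*w - 21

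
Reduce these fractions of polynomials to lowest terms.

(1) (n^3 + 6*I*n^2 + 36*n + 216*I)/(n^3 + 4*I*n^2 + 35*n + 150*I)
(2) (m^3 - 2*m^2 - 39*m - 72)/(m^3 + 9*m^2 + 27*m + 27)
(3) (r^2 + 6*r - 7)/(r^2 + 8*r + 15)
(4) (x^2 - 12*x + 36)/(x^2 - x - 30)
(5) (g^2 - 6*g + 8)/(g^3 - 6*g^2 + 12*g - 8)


(1) = (n^2 + 12*I*n - 36)/(n^2 + 10*I*n - 25)
(2) = (m - 8)/(m + 3)
(3) = (r^2 + 6*r - 7)/(r^2 + 8*r + 15)
(4) = (x - 6)/(x + 5)
(5) = (g - 4)/(g^2 - 4*g + 4)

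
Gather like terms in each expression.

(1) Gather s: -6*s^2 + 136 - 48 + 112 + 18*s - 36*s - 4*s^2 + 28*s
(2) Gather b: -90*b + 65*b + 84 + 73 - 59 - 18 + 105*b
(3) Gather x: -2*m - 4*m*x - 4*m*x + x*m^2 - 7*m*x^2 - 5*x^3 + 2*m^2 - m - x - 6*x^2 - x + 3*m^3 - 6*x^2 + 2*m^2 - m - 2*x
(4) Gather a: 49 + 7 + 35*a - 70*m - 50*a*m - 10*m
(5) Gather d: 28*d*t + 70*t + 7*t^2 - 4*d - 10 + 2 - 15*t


(1) = -10*s^2 + 10*s + 200
(2) = 80*b + 80
(3) = 3*m^3 + 4*m^2 - 4*m - 5*x^3 + x^2*(-7*m - 12) + x*(m^2 - 8*m - 4)
(4) = a*(35 - 50*m) - 80*m + 56
(5) = d*(28*t - 4) + 7*t^2 + 55*t - 8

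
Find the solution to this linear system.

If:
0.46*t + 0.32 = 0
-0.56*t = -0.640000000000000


Then:
No Solution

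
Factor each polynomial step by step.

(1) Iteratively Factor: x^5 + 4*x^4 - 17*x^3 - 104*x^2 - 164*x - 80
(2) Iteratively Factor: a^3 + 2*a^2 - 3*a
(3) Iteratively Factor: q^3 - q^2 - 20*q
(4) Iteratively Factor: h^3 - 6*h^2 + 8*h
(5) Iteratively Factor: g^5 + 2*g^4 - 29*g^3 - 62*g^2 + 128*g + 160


(1) = (x + 2)*(x^4 + 2*x^3 - 21*x^2 - 62*x - 40) = (x + 1)*(x + 2)*(x^3 + x^2 - 22*x - 40) = (x + 1)*(x + 2)*(x + 4)*(x^2 - 3*x - 10) = (x + 1)*(x + 2)^2*(x + 4)*(x - 5)
(2) = (a)*(a^2 + 2*a - 3) = a*(a - 1)*(a + 3)
(3) = (q + 4)*(q^2 - 5*q) = (q - 5)*(q + 4)*(q)
(4) = (h - 4)*(h^2 - 2*h) = h*(h - 4)*(h - 2)
(5) = (g - 5)*(g^4 + 7*g^3 + 6*g^2 - 32*g - 32) = (g - 5)*(g + 4)*(g^3 + 3*g^2 - 6*g - 8) = (g - 5)*(g - 2)*(g + 4)*(g^2 + 5*g + 4) = (g - 5)*(g - 2)*(g + 1)*(g + 4)*(g + 4)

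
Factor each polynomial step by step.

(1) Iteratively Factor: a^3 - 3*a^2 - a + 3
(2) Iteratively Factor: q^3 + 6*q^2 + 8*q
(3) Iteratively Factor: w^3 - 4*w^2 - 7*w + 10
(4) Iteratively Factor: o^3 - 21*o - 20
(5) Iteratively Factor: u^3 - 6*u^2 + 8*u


(1) = (a - 1)*(a^2 - 2*a - 3) = (a - 3)*(a - 1)*(a + 1)
(2) = (q)*(q^2 + 6*q + 8) = q*(q + 4)*(q + 2)
(3) = (w - 5)*(w^2 + w - 2) = (w - 5)*(w + 2)*(w - 1)
(4) = (o + 4)*(o^2 - 4*o - 5) = (o - 5)*(o + 4)*(o + 1)
(5) = (u)*(u^2 - 6*u + 8) = u*(u - 2)*(u - 4)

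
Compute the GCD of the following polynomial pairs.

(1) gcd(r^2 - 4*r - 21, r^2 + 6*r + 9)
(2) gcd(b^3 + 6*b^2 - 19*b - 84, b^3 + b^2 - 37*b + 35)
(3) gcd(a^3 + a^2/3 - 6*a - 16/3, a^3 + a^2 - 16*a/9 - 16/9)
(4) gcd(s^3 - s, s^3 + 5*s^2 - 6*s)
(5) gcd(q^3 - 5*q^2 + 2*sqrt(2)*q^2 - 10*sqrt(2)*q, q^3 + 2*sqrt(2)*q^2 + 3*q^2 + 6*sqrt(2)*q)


(1) = r + 3
(2) = b + 7
(3) = a + 1
(4) = s^2 - s
(5) = gcd(q*(q - 5)*(q + 2*sqrt(2)), q*(q + 3)*(q + 2*sqrt(2))) = q^2 + 2*sqrt(2)*q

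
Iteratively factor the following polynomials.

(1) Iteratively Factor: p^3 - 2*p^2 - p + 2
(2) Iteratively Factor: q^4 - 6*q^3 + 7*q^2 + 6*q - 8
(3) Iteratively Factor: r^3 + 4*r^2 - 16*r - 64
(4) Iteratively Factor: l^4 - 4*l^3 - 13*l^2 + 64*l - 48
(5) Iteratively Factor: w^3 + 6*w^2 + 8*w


(1) = (p - 2)*(p^2 - 1) = (p - 2)*(p - 1)*(p + 1)
(2) = (q - 1)*(q^3 - 5*q^2 + 2*q + 8) = (q - 1)*(q + 1)*(q^2 - 6*q + 8) = (q - 4)*(q - 1)*(q + 1)*(q - 2)
(3) = (r + 4)*(r^2 - 16) = (r + 4)^2*(r - 4)
(4) = (l - 3)*(l^3 - l^2 - 16*l + 16) = (l - 3)*(l + 4)*(l^2 - 5*l + 4) = (l - 3)*(l - 1)*(l + 4)*(l - 4)
(5) = (w + 4)*(w^2 + 2*w) = (w + 2)*(w + 4)*(w)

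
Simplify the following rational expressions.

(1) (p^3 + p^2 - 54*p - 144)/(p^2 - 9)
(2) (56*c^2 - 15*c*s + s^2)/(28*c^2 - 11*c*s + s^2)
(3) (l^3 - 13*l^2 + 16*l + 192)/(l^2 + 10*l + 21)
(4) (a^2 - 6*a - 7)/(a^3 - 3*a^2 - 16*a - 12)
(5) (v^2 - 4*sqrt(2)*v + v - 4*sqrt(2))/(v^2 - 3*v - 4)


(1) = (p^2 - 2*p - 48)/(p - 3)
(2) = (-8*c + s)/(-4*c + s)
(3) = (l^2 - 16*l + 64)/(l + 7)
(4) = (a - 7)/(a^2 - 4*a - 12)
(5) = (v - 4*sqrt(2))/(v - 4)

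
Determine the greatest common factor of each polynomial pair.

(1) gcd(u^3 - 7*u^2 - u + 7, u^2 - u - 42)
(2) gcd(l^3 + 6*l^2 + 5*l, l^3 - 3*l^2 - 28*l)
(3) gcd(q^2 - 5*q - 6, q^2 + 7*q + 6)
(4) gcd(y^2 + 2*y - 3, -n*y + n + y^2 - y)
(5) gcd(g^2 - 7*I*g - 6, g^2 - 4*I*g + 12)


(1) = gcd((u - 7)*(u - 1)*(u + 1), (u - 7)*(u + 6)) = u - 7
(2) = l
(3) = q + 1
(4) = y - 1
(5) = g - 6*I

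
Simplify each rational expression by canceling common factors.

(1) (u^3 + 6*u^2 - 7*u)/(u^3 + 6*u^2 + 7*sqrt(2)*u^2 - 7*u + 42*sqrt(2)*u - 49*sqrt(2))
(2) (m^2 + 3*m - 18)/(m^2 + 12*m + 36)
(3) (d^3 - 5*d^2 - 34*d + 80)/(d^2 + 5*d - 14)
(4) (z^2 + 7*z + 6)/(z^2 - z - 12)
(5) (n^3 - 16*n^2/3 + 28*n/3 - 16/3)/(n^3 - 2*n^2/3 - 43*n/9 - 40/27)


(1) = u/(u + 7*sqrt(2))
(2) = (m - 3)/(m + 6)
(3) = (d^2 - 3*d - 40)/(d + 7)
(4) = (z^2 + 7*z + 6)/(z^2 - z - 12)
(5) = (27*n^3 - 144*n^2 + 252*n - 144)/(27*n^3 - 18*n^2 - 129*n - 40)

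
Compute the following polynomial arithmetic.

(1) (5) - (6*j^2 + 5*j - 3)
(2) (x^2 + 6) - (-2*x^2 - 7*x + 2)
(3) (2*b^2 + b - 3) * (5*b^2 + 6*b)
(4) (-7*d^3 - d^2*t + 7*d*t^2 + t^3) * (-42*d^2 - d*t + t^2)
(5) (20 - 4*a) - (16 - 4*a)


(1) = -6*j^2 - 5*j + 8
(2) = 3*x^2 + 7*x + 4
(3) = 10*b^4 + 17*b^3 - 9*b^2 - 18*b
(4) = 294*d^5 + 49*d^4*t - 300*d^3*t^2 - 50*d^2*t^3 + 6*d*t^4 + t^5
(5) = 4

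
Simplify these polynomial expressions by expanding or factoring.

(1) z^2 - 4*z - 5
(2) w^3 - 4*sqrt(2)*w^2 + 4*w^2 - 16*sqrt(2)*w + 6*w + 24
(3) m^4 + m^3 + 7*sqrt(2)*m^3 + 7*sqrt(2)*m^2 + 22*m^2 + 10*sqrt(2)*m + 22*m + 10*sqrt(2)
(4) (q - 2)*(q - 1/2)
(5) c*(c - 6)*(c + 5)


(1) = (z - 5)*(z + 1)
(2) = (w + 4)*(w - 3*sqrt(2))*(w - sqrt(2))
(3) = (m + 1)*(m + sqrt(2))^2*(m + 5*sqrt(2))
(4) = q^2 - 5*q/2 + 1
(5) = c^3 - c^2 - 30*c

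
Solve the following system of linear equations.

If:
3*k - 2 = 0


Then:
k = 2/3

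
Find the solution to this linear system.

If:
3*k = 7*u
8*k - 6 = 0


Then:
k = 3/4
u = 9/28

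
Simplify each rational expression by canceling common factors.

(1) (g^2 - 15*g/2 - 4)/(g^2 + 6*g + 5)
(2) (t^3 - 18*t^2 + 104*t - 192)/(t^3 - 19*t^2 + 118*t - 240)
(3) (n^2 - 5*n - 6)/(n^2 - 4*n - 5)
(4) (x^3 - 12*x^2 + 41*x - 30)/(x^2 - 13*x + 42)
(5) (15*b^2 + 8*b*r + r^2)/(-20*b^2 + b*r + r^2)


(1) = (2*g^2 - 15*g - 8)/(2*g^2 + 12*g + 10)
(2) = (t - 4)/(t - 5)
(3) = (n - 6)/(n - 5)
(4) = (x^2 - 6*x + 5)/(x - 7)
(5) = (3*b + r)/(-4*b + r)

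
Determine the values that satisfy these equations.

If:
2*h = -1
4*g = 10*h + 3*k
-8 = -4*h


Then:
No Solution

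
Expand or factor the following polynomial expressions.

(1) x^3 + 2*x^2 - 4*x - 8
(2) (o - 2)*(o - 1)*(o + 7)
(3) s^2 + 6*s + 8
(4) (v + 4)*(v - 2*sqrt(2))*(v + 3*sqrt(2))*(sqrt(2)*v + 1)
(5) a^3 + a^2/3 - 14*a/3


(1) = (x - 2)*(x + 2)^2
(2) = o^3 + 4*o^2 - 19*o + 14
(3) = (s + 2)*(s + 4)
(4) = sqrt(2)*v^4 + 3*v^3 + 4*sqrt(2)*v^3 - 11*sqrt(2)*v^2 + 12*v^2 - 44*sqrt(2)*v - 12*v - 48
(5) = a*(a - 2)*(a + 7/3)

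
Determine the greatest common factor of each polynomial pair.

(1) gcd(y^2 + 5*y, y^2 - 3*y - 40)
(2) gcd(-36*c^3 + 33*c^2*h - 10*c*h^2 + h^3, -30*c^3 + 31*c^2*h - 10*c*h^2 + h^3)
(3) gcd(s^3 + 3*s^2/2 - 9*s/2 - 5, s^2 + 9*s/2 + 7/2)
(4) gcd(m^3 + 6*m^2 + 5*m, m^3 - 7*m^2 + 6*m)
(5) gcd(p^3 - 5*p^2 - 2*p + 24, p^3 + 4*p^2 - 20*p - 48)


(1) = gcd(y*(y + 5), (y - 8)*(y + 5)) = y + 5
(2) = 3*c - h
(3) = s + 1
(4) = gcd(m*(m + 1)*(m + 5), m*(m - 6)*(m - 1)) = m
(5) = p^2 - 2*p - 8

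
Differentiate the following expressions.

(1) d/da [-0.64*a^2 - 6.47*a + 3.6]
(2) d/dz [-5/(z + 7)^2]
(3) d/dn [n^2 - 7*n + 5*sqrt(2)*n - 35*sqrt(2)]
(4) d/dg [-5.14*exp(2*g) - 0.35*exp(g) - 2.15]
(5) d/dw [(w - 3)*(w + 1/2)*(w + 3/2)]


(1) = -1.28*a - 6.47
(2) = 10/(z + 7)^3
(3) = 2*n - 7 + 5*sqrt(2)
(4) = (-10.28*exp(g) - 0.35)*exp(g)
(5) = 3*w^2 - 2*w - 21/4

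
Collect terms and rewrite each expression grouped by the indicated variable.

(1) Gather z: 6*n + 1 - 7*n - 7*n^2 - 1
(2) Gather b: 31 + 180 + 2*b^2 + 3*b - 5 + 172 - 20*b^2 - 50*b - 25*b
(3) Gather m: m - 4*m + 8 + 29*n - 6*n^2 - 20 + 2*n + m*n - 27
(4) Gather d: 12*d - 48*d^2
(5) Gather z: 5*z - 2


(1) = -7*n^2 - n
(2) = -18*b^2 - 72*b + 378
(3) = m*(n - 3) - 6*n^2 + 31*n - 39
(4) = -48*d^2 + 12*d
(5) = 5*z - 2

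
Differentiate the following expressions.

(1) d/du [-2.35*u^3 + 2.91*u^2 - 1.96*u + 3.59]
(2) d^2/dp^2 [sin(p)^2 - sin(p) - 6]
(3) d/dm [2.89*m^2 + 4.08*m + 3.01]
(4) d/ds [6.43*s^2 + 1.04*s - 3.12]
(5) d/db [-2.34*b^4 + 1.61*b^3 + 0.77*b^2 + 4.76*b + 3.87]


(1) = -7.05*u^2 + 5.82*u - 1.96
(2) = sin(p) + 2*cos(2*p)
(3) = 5.78*m + 4.08
(4) = 12.86*s + 1.04
(5) = -9.36*b^3 + 4.83*b^2 + 1.54*b + 4.76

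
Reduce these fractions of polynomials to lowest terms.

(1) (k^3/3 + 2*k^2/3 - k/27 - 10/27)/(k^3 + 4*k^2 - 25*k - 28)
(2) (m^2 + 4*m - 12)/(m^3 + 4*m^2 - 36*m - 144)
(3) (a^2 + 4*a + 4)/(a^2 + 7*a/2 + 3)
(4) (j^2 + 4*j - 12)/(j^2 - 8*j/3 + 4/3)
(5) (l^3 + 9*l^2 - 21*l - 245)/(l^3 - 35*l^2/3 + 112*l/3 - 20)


(1) = (9*k^2 + 9*k - 10)/(27*k^2 + 81*k - 756)
(2) = (m - 2)/(m^2 - 2*m - 24)
(3) = (2*a + 4)/(2*a + 3)
(4) = (3*j + 18)/(3*j - 2)
(5) = (3*l^2 + 42*l + 147)/(3*l^2 - 20*l + 12)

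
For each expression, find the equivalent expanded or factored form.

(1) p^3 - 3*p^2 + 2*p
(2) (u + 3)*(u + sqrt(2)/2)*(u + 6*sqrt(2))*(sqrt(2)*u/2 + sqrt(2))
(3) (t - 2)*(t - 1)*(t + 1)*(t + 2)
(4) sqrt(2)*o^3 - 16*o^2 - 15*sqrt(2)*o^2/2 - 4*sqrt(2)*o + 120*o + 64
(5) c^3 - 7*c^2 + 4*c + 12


(1) = p*(p - 2)*(p - 1)
(2) = sqrt(2)*u^4/2 + 5*sqrt(2)*u^3/2 + 13*u^3/2 + 6*sqrt(2)*u^2 + 65*u^2/2 + 15*sqrt(2)*u + 39*u + 18*sqrt(2)
(3) = t^4 - 5*t^2 + 4
(4) = (o - 8)*(o - 8*sqrt(2))*(sqrt(2)*o + sqrt(2)/2)
(5) = (c - 6)*(c - 2)*(c + 1)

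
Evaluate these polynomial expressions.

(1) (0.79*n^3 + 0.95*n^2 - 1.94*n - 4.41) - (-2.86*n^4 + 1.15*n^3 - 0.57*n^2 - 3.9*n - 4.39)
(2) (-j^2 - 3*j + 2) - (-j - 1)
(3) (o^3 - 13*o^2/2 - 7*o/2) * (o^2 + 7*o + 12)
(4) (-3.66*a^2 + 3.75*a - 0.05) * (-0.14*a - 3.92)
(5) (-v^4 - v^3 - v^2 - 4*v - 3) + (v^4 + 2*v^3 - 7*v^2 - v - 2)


(1) = 2.86*n^4 - 0.36*n^3 + 1.52*n^2 + 1.96*n - 0.02
(2) = -j^2 - 2*j + 3
(3) = o^5 + o^4/2 - 37*o^3 - 205*o^2/2 - 42*o
(4) = 0.5124*a^3 + 13.8222*a^2 - 14.693*a + 0.196
(5) = v^3 - 8*v^2 - 5*v - 5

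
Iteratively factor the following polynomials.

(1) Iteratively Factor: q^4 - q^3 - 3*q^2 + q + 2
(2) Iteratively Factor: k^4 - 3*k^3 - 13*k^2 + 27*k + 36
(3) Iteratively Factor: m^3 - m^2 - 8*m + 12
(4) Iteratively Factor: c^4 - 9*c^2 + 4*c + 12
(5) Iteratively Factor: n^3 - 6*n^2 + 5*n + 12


(1) = (q - 2)*(q^3 + q^2 - q - 1) = (q - 2)*(q + 1)*(q^2 - 1) = (q - 2)*(q + 1)^2*(q - 1)
(2) = (k - 3)*(k^3 - 13*k - 12) = (k - 3)*(k + 3)*(k^2 - 3*k - 4) = (k - 3)*(k + 1)*(k + 3)*(k - 4)
(3) = (m - 2)*(m^2 + m - 6) = (m - 2)*(m + 3)*(m - 2)
(4) = (c + 1)*(c^3 - c^2 - 8*c + 12) = (c - 2)*(c + 1)*(c^2 + c - 6) = (c - 2)^2*(c + 1)*(c + 3)
(5) = (n + 1)*(n^2 - 7*n + 12) = (n - 4)*(n + 1)*(n - 3)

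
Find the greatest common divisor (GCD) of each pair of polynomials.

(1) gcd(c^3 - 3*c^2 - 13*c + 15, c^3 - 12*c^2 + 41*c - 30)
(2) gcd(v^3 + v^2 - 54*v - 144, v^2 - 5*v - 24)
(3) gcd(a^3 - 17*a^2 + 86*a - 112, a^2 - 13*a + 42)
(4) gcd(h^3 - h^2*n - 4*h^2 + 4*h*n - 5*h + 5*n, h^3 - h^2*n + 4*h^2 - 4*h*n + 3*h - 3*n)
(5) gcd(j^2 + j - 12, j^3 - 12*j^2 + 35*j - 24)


(1) = c^2 - 6*c + 5
(2) = gcd((v - 8)*(v + 3)*(v + 6), (v - 8)*(v + 3)) = v^2 - 5*v - 24
(3) = a - 7
(4) = gcd((h - 5)*(h + 1)*(h - n), (h + 1)*(h + 3)*(h - n)) = h^2 - h*n + h - n
(5) = j - 3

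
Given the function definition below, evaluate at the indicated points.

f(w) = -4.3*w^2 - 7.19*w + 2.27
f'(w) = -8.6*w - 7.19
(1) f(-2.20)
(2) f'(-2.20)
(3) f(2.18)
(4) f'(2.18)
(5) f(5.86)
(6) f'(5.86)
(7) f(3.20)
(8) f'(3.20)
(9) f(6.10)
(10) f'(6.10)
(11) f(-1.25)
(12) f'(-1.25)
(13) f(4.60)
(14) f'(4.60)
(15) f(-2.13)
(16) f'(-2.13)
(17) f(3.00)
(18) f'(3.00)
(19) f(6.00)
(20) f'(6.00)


(1) = -2.72
(2) = 11.73
(3) = -33.84
(4) = -25.94
(5) = -187.52
(6) = -57.59
(7) = -64.77
(8) = -34.71
(9) = -201.59
(10) = -59.65
(11) = 4.54
(12) = 3.56
(13) = -121.79
(14) = -46.75
(15) = -1.92
(16) = 11.13
(17) = -58.00
(18) = -32.99
(19) = -195.67
(20) = -58.79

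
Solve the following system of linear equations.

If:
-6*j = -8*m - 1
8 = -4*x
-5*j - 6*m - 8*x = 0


Then:
j = 67/38
m = 91/76
x = -2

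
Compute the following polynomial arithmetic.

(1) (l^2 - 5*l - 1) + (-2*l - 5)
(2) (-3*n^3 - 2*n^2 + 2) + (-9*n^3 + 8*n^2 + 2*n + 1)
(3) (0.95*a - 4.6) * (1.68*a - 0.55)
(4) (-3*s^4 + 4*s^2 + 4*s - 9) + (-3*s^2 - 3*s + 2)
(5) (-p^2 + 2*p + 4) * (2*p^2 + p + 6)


(1) = l^2 - 7*l - 6
(2) = -12*n^3 + 6*n^2 + 2*n + 3
(3) = 1.596*a^2 - 8.2505*a + 2.53
(4) = -3*s^4 + s^2 + s - 7
(5) = -2*p^4 + 3*p^3 + 4*p^2 + 16*p + 24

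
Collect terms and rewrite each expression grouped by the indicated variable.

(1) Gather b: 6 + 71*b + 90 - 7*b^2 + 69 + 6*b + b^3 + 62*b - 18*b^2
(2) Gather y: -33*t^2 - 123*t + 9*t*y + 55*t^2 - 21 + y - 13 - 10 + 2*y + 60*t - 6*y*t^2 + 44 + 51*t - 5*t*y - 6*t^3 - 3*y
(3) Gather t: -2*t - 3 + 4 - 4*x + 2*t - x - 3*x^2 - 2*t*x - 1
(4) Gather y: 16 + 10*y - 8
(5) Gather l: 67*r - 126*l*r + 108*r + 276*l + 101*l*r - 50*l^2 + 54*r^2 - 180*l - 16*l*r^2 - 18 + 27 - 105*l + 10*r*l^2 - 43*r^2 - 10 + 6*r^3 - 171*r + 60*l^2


(1) = b^3 - 25*b^2 + 139*b + 165
(2) = -6*t^3 + 22*t^2 - 12*t + y*(-6*t^2 + 4*t)
(3) = -2*t*x - 3*x^2 - 5*x
(4) = 10*y + 8
(5) = l^2*(10*r + 10) + l*(-16*r^2 - 25*r - 9) + 6*r^3 + 11*r^2 + 4*r - 1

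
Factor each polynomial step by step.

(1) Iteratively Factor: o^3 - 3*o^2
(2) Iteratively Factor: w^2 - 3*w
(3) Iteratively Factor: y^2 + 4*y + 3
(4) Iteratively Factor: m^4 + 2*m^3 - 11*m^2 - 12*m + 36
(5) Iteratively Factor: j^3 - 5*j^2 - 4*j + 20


(1) = (o)*(o^2 - 3*o) = o^2*(o - 3)
(2) = (w)*(w - 3)
(3) = (y + 1)*(y + 3)
(4) = (m + 3)*(m^3 - m^2 - 8*m + 12) = (m + 3)^2*(m^2 - 4*m + 4) = (m - 2)*(m + 3)^2*(m - 2)
(5) = (j + 2)*(j^2 - 7*j + 10) = (j - 2)*(j + 2)*(j - 5)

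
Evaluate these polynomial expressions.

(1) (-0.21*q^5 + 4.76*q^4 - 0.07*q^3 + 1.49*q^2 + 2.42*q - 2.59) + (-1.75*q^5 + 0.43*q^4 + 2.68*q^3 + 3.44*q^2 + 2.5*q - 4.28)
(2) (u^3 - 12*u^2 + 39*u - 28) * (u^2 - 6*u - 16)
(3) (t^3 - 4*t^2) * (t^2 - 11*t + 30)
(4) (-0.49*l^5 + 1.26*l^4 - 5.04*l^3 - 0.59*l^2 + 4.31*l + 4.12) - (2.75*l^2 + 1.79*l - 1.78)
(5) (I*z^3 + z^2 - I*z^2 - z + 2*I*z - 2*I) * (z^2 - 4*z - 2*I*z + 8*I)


(1) = -1.96*q^5 + 5.19*q^4 + 2.61*q^3 + 4.93*q^2 + 4.92*q - 6.87
(2) = u^5 - 18*u^4 + 95*u^3 - 70*u^2 - 456*u + 448
(3) = t^5 - 15*t^4 + 74*t^3 - 120*t^2
(4) = -0.49*l^5 + 1.26*l^4 - 5.04*l^3 - 3.34*l^2 + 2.52*l + 5.9
(5) = I*z^5 + 3*z^4 - 5*I*z^4 - 15*z^3 + 4*I*z^3 + 16*z^2 - 20*z + 16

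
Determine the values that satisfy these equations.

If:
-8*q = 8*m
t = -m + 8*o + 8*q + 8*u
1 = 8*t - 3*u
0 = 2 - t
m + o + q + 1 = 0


Then:
m = 10/3
o = -1
q = -10/3
t = 2
u = 5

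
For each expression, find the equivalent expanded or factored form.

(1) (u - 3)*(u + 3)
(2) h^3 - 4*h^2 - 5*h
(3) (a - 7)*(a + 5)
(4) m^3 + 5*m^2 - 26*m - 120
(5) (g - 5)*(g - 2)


(1) = u^2 - 9
(2) = h*(h - 5)*(h + 1)
(3) = a^2 - 2*a - 35
(4) = (m - 5)*(m + 4)*(m + 6)
(5) = g^2 - 7*g + 10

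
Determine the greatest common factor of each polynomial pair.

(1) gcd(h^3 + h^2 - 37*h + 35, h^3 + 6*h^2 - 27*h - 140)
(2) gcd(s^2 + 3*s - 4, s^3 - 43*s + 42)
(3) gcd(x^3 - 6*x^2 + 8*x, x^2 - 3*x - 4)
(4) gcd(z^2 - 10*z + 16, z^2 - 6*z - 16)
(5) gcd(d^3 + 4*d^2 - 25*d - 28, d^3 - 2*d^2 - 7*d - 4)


(1) = gcd((h - 5)*(h - 1)*(h + 7), (h - 5)*(h + 4)*(h + 7)) = h^2 + 2*h - 35
(2) = s - 1
(3) = gcd(x*(x - 4)*(x - 2), (x - 4)*(x + 1)) = x - 4
(4) = gcd((z - 8)*(z - 2), (z - 8)*(z + 2)) = z - 8
(5) = d^2 - 3*d - 4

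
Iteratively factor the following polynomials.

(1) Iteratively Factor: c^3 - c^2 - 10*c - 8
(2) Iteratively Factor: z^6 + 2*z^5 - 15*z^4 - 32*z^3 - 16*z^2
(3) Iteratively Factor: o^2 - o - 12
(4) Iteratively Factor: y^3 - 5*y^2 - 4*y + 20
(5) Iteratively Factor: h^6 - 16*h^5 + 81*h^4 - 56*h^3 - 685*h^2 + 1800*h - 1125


(1) = (c + 1)*(c^2 - 2*c - 8) = (c - 4)*(c + 1)*(c + 2)
(2) = (z + 1)*(z^5 + z^4 - 16*z^3 - 16*z^2) = z*(z + 1)*(z^4 + z^3 - 16*z^2 - 16*z) = z*(z + 1)*(z + 4)*(z^3 - 3*z^2 - 4*z) = z^2*(z + 1)*(z + 4)*(z^2 - 3*z - 4) = z^2*(z - 4)*(z + 1)*(z + 4)*(z + 1)
(3) = (o + 3)*(o - 4)
(4) = (y + 2)*(y^2 - 7*y + 10) = (y - 2)*(y + 2)*(y - 5)
(5) = (h + 3)*(h^5 - 19*h^4 + 138*h^3 - 470*h^2 + 725*h - 375) = (h - 3)*(h + 3)*(h^4 - 16*h^3 + 90*h^2 - 200*h + 125) = (h - 5)*(h - 3)*(h + 3)*(h^3 - 11*h^2 + 35*h - 25) = (h - 5)*(h - 3)*(h - 1)*(h + 3)*(h^2 - 10*h + 25) = (h - 5)^2*(h - 3)*(h - 1)*(h + 3)*(h - 5)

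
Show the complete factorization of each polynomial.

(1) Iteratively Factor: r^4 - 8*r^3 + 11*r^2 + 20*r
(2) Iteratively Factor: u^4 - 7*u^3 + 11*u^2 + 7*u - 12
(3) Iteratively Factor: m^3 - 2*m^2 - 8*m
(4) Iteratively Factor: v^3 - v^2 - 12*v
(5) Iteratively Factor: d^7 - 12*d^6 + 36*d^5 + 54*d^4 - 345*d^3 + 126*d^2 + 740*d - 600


(1) = (r - 4)*(r^3 - 4*r^2 - 5*r) = (r - 5)*(r - 4)*(r^2 + r) = (r - 5)*(r - 4)*(r + 1)*(r)
(2) = (u - 4)*(u^3 - 3*u^2 - u + 3) = (u - 4)*(u + 1)*(u^2 - 4*u + 3) = (u - 4)*(u - 3)*(u + 1)*(u - 1)
(3) = (m - 4)*(m^2 + 2*m) = m*(m - 4)*(m + 2)
(4) = (v - 4)*(v^2 + 3*v) = v*(v - 4)*(v + 3)
(5) = (d + 2)*(d^6 - 14*d^5 + 64*d^4 - 74*d^3 - 197*d^2 + 520*d - 300) = (d - 2)*(d + 2)*(d^5 - 12*d^4 + 40*d^3 + 6*d^2 - 185*d + 150) = (d - 2)*(d - 1)*(d + 2)*(d^4 - 11*d^3 + 29*d^2 + 35*d - 150) = (d - 3)*(d - 2)*(d - 1)*(d + 2)*(d^3 - 8*d^2 + 5*d + 50) = (d - 3)*(d - 2)*(d - 1)*(d + 2)^2*(d^2 - 10*d + 25) = (d - 5)*(d - 3)*(d - 2)*(d - 1)*(d + 2)^2*(d - 5)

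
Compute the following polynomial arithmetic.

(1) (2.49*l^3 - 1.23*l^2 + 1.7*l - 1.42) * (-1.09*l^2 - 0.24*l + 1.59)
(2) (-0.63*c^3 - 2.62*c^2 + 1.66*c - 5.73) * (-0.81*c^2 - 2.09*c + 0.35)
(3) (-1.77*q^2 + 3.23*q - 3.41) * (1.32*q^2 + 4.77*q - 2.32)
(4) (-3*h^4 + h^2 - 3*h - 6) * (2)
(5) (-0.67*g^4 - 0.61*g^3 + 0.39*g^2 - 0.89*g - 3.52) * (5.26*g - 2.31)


(1) = -2.7141*l^5 + 0.7431*l^4 + 2.4013*l^3 - 0.8159*l^2 + 3.0438*l - 2.2578
(2) = 0.5103*c^5 + 3.4389*c^4 + 3.9107*c^3 + 0.2549*c^2 + 12.5567*c - 2.0055
(3) = -2.3364*q^4 - 4.1793*q^3 + 15.0123*q^2 - 23.7593*q + 7.9112
(4) = -6*h^4 + 2*h^2 - 6*h - 12
(5) = -3.5242*g^5 - 1.6609*g^4 + 3.4605*g^3 - 5.5823*g^2 - 16.4593*g + 8.1312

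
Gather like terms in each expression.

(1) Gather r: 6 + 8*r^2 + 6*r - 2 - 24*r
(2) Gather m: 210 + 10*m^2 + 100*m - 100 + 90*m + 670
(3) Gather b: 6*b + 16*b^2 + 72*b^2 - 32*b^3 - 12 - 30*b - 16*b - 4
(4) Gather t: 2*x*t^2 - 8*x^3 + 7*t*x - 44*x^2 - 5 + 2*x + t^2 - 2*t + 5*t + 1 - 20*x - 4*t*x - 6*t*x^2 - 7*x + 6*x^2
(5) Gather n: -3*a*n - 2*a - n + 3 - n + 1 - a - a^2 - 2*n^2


(1) = 8*r^2 - 18*r + 4
(2) = 10*m^2 + 190*m + 780
(3) = -32*b^3 + 88*b^2 - 40*b - 16
(4) = t^2*(2*x + 1) + t*(-6*x^2 + 3*x + 3) - 8*x^3 - 38*x^2 - 25*x - 4
(5) = -a^2 - 3*a - 2*n^2 + n*(-3*a - 2) + 4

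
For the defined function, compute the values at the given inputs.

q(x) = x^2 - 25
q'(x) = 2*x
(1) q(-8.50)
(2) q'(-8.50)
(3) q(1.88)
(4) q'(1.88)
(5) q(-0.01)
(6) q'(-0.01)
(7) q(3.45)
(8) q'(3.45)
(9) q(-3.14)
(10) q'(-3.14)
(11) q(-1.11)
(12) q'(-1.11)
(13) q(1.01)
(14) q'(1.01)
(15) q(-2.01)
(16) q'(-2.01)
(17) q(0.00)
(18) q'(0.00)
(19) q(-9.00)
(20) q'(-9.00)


(1) = 47.25
(2) = -17.00
(3) = -21.47
(4) = 3.76
(5) = -25.00
(6) = -0.02
(7) = -13.10
(8) = 6.90
(9) = -15.14
(10) = -6.28
(11) = -23.77
(12) = -2.22
(13) = -23.98
(14) = 2.02
(15) = -20.96
(16) = -4.02
(17) = -25.00
(18) = 0.00
(19) = 56.00
(20) = -18.00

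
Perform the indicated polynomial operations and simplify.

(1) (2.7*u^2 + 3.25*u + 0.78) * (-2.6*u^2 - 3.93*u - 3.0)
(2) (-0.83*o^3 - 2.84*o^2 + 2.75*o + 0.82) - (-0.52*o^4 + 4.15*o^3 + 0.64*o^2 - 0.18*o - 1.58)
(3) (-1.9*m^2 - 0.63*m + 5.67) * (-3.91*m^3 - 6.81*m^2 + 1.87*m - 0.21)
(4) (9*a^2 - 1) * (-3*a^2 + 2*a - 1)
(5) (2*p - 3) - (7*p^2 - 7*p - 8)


(1) = -7.02*u^4 - 19.061*u^3 - 22.9005*u^2 - 12.8154*u - 2.34
(2) = 0.52*o^4 - 4.98*o^3 - 3.48*o^2 + 2.93*o + 2.4
(3) = 7.429*m^5 + 15.4023*m^4 - 21.4324*m^3 - 39.3918*m^2 + 10.7352*m - 1.1907
(4) = -27*a^4 + 18*a^3 - 6*a^2 - 2*a + 1
(5) = -7*p^2 + 9*p + 5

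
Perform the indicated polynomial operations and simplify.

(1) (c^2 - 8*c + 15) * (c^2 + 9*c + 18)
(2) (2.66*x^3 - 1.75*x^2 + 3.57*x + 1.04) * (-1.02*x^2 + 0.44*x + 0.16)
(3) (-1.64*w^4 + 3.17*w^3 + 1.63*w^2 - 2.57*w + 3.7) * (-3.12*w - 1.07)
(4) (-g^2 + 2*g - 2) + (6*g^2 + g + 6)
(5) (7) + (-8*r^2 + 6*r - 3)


(1) = c^4 + c^3 - 39*c^2 - 9*c + 270
(2) = -2.7132*x^5 + 2.9554*x^4 - 3.9858*x^3 + 0.23*x^2 + 1.0288*x + 0.1664
(3) = 5.1168*w^5 - 8.1356*w^4 - 8.4775*w^3 + 6.2743*w^2 - 8.7941*w - 3.959
(4) = 5*g^2 + 3*g + 4
(5) = -8*r^2 + 6*r + 4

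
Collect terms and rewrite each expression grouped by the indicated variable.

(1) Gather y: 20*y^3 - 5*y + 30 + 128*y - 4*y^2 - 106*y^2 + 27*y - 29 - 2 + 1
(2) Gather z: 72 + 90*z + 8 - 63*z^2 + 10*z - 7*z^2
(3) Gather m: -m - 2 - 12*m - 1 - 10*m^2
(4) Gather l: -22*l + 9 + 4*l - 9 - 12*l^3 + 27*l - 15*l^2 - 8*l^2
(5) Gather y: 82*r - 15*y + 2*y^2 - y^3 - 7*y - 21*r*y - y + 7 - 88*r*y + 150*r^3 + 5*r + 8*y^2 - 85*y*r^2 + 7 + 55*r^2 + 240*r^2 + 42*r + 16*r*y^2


(1) = 20*y^3 - 110*y^2 + 150*y
(2) = -70*z^2 + 100*z + 80
(3) = -10*m^2 - 13*m - 3
(4) = -12*l^3 - 23*l^2 + 9*l
(5) = 150*r^3 + 295*r^2 + 129*r - y^3 + y^2*(16*r + 10) + y*(-85*r^2 - 109*r - 23) + 14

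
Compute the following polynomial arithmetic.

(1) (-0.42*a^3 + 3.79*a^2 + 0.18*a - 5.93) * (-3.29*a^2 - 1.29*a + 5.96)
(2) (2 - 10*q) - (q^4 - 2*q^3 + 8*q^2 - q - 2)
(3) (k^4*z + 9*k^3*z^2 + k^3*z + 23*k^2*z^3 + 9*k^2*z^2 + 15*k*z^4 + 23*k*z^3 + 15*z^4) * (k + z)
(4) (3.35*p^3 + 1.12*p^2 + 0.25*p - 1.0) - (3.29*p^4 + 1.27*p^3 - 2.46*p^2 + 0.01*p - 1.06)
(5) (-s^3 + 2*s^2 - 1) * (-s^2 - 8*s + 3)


(1) = 1.3818*a^5 - 11.9273*a^4 - 7.9845*a^3 + 41.8659*a^2 + 8.7225*a - 35.3428
(2) = -q^4 + 2*q^3 - 8*q^2 - 9*q + 4
(3) = k^5*z + 10*k^4*z^2 + k^4*z + 32*k^3*z^3 + 10*k^3*z^2 + 38*k^2*z^4 + 32*k^2*z^3 + 15*k*z^5 + 38*k*z^4 + 15*z^5
(4) = -3.29*p^4 + 2.08*p^3 + 3.58*p^2 + 0.24*p + 0.06
(5) = s^5 + 6*s^4 - 19*s^3 + 7*s^2 + 8*s - 3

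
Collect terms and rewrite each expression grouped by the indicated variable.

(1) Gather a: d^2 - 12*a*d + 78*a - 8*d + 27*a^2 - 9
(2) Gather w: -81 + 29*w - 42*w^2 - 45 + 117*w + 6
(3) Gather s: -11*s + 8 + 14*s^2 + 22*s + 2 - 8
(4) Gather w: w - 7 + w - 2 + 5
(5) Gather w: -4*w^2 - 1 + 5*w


(1) = 27*a^2 + a*(78 - 12*d) + d^2 - 8*d - 9
(2) = -42*w^2 + 146*w - 120
(3) = 14*s^2 + 11*s + 2
(4) = 2*w - 4
(5) = -4*w^2 + 5*w - 1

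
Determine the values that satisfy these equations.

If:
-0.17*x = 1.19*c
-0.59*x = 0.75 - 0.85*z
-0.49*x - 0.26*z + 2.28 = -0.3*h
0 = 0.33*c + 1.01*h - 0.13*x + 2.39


Then:
c = -0.31
h = -1.99
x = 2.17
z = 2.39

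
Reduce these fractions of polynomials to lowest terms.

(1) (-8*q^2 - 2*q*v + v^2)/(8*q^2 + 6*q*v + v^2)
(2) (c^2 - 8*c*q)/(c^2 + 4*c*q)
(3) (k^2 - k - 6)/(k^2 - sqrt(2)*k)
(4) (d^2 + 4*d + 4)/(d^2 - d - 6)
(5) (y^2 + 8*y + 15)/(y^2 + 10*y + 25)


(1) = (-4*q + v)/(4*q + v)
(2) = (c - 8*q)/(c + 4*q)
(3) = (k^2 - k - 6)/(k^2 - sqrt(2)*k)
(4) = (d + 2)/(d - 3)
(5) = (y + 3)/(y + 5)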